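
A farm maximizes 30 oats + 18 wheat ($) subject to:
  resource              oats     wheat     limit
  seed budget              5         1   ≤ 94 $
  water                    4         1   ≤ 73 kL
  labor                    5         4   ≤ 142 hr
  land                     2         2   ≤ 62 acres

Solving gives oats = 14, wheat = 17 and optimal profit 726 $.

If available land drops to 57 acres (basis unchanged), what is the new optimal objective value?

Binding: water and land. Non-binding: seed budget (7 unused), labor (4 unused).
Slack constraints have shadow price 0 (complementary slackness).
From A_Bᵀ y = c: 4·y_water + 2·y_land = 30; 1·y_water + 2·y_land = 18.
→ y_water = 4 and y_land = 7.
Δz = y_land·Δb = 7 × (-5) = -35, so new z* = 726 − 35 = 691.

691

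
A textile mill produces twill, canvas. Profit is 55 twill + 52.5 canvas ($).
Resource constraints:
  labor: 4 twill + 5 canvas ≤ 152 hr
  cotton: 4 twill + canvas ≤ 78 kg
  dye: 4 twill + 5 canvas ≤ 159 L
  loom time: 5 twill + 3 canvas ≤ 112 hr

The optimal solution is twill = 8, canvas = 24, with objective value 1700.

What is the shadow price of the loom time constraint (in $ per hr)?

5

Binding: labor and loom time. Non-binding: cotton (22 unused), dye (7 unused).
Since cotton, dye are not tight, their duals are 0.
From A_Bᵀ y = c: 4·y_labor + 5·y_loom time = 55; 5·y_labor + 3·y_loom time = 52.5.
This yields shadow prices y_labor = 7.5, y_loom time = 5.
Shadow price of loom time = 5.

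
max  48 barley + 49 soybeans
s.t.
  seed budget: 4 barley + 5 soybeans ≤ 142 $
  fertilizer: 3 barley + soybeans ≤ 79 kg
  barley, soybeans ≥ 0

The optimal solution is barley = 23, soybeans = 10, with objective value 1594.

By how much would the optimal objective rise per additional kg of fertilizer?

Check each constraint at x*: seed budget 142/142 (tight); fertilizer 79/79 (tight).
From A_Bᵀ y = c: 4·y_seed budget + 3·y_fertilizer = 48; 5·y_seed budget + 1·y_fertilizer = 49.
Solving: y_seed budget = 9, y_fertilizer = 4.
Shadow price of fertilizer = 4.

4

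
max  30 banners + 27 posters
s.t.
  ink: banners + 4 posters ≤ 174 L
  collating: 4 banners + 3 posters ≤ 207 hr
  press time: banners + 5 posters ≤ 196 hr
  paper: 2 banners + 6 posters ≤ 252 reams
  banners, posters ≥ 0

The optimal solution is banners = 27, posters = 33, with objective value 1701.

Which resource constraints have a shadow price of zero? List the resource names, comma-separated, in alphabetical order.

ink: 159/174 (slack 15)
collating: 207/207 (binding)
press time: 192/196 (slack 4)
paper: 252/252 (binding)
By complementary slackness, a constraint with positive slack has shadow price 0 → ink, press time.

ink, press time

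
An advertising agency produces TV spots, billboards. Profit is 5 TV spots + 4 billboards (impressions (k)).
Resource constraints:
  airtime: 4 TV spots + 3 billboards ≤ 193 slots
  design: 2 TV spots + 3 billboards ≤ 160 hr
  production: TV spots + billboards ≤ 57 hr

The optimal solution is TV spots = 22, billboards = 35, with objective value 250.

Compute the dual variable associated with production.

1

Check each constraint at x*: airtime 193/193 (tight); design 149/160 (slack 11); production 57/57 (tight).
By complementary slackness, y = 0 for the non-binding constraint.
The binding rows give the dual system: 4·y_airtime + 1·y_production = 5 and 3·y_airtime + 1·y_production = 4.
→ y_airtime = 1 and y_production = 1.
Shadow price of production = 1.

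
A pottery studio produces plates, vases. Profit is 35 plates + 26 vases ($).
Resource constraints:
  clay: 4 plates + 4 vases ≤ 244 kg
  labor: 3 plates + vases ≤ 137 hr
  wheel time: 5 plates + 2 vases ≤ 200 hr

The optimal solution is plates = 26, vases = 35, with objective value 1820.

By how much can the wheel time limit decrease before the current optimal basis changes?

Binding constraints: clay, wheel time. The basis is B = [[4,4],[5,2]] with det -12.
Per unit decrease in wheel time, x* moves by d = (-0.3333, 0.3333).
The basis stays optimal until plates reaches 0; allowable decrease = 78 hr.

78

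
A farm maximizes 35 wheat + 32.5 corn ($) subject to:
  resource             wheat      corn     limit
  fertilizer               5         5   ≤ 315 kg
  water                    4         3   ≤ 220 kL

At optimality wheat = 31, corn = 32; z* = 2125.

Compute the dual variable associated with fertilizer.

Both fertilizer and water are binding at x*.
From A_Bᵀ y = c: 5·y_fertilizer + 4·y_water = 35; 5·y_fertilizer + 3·y_water = 32.5.
This yields shadow prices y_fertilizer = 5, y_water = 2.5.
Shadow price of fertilizer = 5.

5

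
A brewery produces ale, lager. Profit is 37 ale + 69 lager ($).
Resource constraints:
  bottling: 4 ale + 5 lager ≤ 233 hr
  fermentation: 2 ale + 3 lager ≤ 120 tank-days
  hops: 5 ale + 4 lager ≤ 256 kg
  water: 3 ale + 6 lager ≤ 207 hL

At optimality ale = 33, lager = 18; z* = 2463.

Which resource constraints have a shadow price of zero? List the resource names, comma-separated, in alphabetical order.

bottling: 222/233 (slack 11)
fermentation: 120/120 (binding)
hops: 237/256 (slack 19)
water: 207/207 (binding)
By complementary slackness, a constraint with positive slack has shadow price 0 → bottling, hops.

bottling, hops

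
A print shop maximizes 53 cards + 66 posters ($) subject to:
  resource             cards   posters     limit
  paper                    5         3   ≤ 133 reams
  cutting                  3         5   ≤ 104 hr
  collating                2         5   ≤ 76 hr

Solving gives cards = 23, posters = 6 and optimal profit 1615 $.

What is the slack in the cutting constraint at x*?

5

cutting used = 3·23 + 5·6 = 99; slack = 104 − 99 = 5.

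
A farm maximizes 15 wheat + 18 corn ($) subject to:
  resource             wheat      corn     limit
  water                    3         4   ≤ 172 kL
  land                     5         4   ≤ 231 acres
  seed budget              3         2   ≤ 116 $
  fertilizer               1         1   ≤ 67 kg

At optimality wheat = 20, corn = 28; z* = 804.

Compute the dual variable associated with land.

0

Binding: water and seed budget. Non-binding: land (19 unused), fertilizer (19 unused).
By complementary slackness, y = 0 for the non-binding constraints.
From A_Bᵀ y = c: 3·y_water + 3·y_seed budget = 15; 4·y_water + 2·y_seed budget = 18.
This yields shadow prices y_water = 4, y_seed budget = 1.
Shadow price of land = 0.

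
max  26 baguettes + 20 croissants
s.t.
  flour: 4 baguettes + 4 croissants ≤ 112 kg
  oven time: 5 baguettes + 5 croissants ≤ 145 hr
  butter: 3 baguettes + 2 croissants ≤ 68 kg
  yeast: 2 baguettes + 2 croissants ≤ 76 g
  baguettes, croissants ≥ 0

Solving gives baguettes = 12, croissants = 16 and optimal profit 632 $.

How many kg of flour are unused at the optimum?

0

flour used = 4·12 + 4·16 = 112; slack = 112 − 112 = 0.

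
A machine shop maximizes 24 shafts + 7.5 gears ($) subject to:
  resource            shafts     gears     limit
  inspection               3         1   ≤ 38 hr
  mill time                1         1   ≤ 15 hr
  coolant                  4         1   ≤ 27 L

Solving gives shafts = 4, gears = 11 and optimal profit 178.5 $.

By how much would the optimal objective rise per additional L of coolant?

Check each constraint at x*: inspection 23/38 (slack 15); mill time 15/15 (tight); coolant 27/27 (tight).
By complementary slackness, y = 0 for the non-binding constraint.
The binding rows give the dual system: 1·y_mill time + 4·y_coolant = 24 and 1·y_mill time + 1·y_coolant = 7.5.
→ y_mill time = 2 and y_coolant = 5.5.
Shadow price of coolant = 5.5.

5.5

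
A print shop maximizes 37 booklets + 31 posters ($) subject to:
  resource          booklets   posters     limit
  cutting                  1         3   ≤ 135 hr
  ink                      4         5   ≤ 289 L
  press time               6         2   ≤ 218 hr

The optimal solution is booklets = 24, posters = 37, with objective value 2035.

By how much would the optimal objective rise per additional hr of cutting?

At the optimum: cutting uses 135 of 135 (binding); ink uses 281 of 289 (slack = 8); press time uses 218 of 218 (binding).
Slack constraints have shadow price 0 (complementary slackness).
The binding rows give the dual system: 1·y_cutting + 6·y_press time = 37 and 3·y_cutting + 2·y_press time = 31.
Solving: y_cutting = 7, y_press time = 5.
Shadow price of cutting = 7.

7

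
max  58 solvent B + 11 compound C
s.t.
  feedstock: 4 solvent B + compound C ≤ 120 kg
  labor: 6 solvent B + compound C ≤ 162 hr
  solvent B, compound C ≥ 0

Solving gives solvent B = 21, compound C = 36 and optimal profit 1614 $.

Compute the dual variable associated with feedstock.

Both feedstock and labor are binding at x*.
Dual feasibility on the basic columns requires 4·y_feedstock + 6·y_labor = 58, 1·y_feedstock + 1·y_labor = 11.
Solving: y_feedstock = 4, y_labor = 7.
Shadow price of feedstock = 4.

4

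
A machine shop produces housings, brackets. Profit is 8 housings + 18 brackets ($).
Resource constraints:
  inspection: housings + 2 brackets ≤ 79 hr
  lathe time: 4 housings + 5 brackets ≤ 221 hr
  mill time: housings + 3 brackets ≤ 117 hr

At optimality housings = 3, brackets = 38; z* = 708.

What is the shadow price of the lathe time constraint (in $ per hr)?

At the optimum: inspection uses 79 of 79 (binding); lathe time uses 202 of 221 (slack = 19); mill time uses 117 of 117 (binding).
Since lathe time is not tight, its dual is 0.
Dual feasibility on the basic columns requires 1·y_inspection + 1·y_mill time = 8, 2·y_inspection + 3·y_mill time = 18.
This yields shadow prices y_inspection = 6, y_mill time = 2.
Shadow price of lathe time = 0.

0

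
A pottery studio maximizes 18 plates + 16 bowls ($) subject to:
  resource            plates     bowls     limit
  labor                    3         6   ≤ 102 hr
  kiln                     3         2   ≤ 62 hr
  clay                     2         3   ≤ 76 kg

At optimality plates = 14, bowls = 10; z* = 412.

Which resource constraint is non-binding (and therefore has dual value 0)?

clay

labor: 102/102 (binding)
kiln: 62/62 (binding)
clay: 58/76 (slack 18)
By complementary slackness, a constraint with positive slack has shadow price 0 → clay.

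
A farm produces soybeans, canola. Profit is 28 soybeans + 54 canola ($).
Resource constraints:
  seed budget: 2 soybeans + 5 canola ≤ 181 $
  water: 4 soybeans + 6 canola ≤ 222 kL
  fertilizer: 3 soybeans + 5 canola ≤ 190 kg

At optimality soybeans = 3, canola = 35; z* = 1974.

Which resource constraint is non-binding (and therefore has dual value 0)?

seed budget: 181/181 (binding)
water: 222/222 (binding)
fertilizer: 184/190 (slack 6)
By complementary slackness, a constraint with positive slack has shadow price 0 → fertilizer.

fertilizer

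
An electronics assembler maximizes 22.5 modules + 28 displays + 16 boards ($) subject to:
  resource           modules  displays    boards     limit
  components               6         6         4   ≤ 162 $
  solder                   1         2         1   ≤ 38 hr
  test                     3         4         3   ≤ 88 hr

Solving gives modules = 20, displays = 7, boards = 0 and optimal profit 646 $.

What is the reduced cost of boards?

Binding: components and test. Non-binding: solder (4 unused).
By complementary slackness, y = 0 for the non-binding constraint.
Dual feasibility on the basic columns requires 6·y_components + 3·y_test = 22.5, 6·y_components + 4·y_test = 28.
→ y_components = 1 and y_test = 5.5.
Reduced cost of boards: c₃ − yᵀa₃ = 16 − (1·4 + 5.5·3) = 16 − 20.5 = -4.5.

-4.5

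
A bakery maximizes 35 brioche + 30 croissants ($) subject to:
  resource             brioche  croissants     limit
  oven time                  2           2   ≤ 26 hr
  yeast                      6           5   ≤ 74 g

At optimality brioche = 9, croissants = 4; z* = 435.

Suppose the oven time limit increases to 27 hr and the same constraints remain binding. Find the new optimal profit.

437.5

At the optimum: oven time uses 26 of 26 (binding); yeast uses 74 of 74 (binding).
The binding rows give the dual system: 2·y_oven time + 6·y_yeast = 35 and 2·y_oven time + 5·y_yeast = 30.
Solving: y_oven time = 2.5, y_yeast = 5.
Δz = y_oven time·Δb = 2.5 × (1) = 2.5, so new z* = 435 + 2.5 = 437.5.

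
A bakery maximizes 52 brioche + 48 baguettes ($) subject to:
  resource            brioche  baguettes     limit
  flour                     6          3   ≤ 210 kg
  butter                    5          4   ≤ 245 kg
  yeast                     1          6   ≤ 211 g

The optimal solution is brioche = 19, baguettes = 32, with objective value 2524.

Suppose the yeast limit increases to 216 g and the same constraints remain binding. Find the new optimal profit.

Binding: flour and yeast. Non-binding: butter (22 unused).
By complementary slackness, y = 0 for the non-binding constraint.
The binding rows give the dual system: 6·y_flour + 1·y_yeast = 52 and 3·y_flour + 6·y_yeast = 48.
→ y_flour = 8 and y_yeast = 4.
Δz = y_yeast·Δb = 4 × (5) = 20, so new z* = 2524 + 20 = 2544.

2544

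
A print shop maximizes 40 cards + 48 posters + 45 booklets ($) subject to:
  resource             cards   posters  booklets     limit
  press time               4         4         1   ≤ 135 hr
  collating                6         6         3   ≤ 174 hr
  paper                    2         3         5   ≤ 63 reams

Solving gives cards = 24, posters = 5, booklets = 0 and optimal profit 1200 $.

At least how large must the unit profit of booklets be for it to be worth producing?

Check each constraint at x*: press time 116/135 (slack 19); collating 174/174 (tight); paper 63/63 (tight).
By complementary slackness, y = 0 for the non-binding constraint.
From A_Bᵀ y = c: 6·y_collating + 2·y_paper = 40; 6·y_collating + 3·y_paper = 48.
This yields shadow prices y_collating = 4, y_paper = 8.
booklets enters the basis when its profit ≥ yᵀa₃ = 4·3 + 8·5 = 52.

52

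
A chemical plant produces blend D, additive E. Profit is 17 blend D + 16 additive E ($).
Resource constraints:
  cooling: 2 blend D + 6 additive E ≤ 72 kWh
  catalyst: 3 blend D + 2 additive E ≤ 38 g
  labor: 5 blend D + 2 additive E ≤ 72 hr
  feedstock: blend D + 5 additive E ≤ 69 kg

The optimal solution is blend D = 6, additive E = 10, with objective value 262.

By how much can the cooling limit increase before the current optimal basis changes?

Binding constraints: cooling, catalyst. The basis is B = [[2,6],[3,2]] with det -14.
Per unit increase in cooling, x* moves by d = (-0.1429, 0.2143).
The basis stays optimal until feedstock becomes binding; allowable increase = 14 kWh.

14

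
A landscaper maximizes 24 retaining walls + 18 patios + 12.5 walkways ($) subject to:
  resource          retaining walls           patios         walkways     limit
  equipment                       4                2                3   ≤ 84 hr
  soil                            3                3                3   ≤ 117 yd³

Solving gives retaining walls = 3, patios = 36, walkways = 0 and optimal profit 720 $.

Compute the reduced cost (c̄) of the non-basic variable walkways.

Both equipment and soil are binding at x*.
Dual feasibility on the basic columns requires 4·y_equipment + 3·y_soil = 24, 2·y_equipment + 3·y_soil = 18.
Solving: y_equipment = 3, y_soil = 4.
Reduced cost of walkways: c₃ − yᵀa₃ = 12.5 − (3·3 + 4·3) = 12.5 − 21 = -8.5.

-8.5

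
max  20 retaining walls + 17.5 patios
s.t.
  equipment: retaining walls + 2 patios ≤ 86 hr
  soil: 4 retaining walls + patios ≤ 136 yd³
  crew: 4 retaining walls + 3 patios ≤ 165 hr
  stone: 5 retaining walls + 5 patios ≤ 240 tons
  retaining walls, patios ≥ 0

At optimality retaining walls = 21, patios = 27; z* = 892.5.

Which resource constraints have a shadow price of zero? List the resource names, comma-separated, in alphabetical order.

equipment: 75/86 (slack 11)
soil: 111/136 (slack 25)
crew: 165/165 (binding)
stone: 240/240 (binding)
By complementary slackness, a constraint with positive slack has shadow price 0 → equipment, soil.

equipment, soil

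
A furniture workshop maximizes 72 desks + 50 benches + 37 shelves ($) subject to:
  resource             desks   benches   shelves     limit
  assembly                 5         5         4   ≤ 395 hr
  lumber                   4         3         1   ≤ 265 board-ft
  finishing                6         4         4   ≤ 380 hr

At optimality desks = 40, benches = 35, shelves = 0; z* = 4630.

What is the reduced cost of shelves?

-1

Check each constraint at x*: assembly 375/395 (slack 20); lumber 265/265 (tight); finishing 380/380 (tight).
By complementary slackness, y = 0 for the non-binding constraint.
From A_Bᵀ y = c: 4·y_lumber + 6·y_finishing = 72; 3·y_lumber + 4·y_finishing = 50.
Solving: y_lumber = 6, y_finishing = 8.
Reduced cost of shelves: c₃ − yᵀa₃ = 37 − (6·1 + 8·4) = 37 − 38 = -1.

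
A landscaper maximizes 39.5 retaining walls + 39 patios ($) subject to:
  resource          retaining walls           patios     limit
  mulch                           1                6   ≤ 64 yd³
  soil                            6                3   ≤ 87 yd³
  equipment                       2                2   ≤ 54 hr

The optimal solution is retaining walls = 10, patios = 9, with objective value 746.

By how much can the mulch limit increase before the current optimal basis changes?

Binding constraints: mulch, soil. The basis is B = [[1,6],[6,3]] with det -33.
Per unit increase in mulch, x* moves by d = (-0.0909, 0.1818).
The basis stays optimal until equipment becomes binding; allowable increase = 88 yd³.

88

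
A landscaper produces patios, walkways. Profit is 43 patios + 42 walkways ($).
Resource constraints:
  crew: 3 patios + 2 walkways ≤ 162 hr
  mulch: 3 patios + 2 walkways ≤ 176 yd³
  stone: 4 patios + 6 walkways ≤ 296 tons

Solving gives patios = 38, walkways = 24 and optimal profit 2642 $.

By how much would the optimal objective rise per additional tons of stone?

4

Check each constraint at x*: crew 162/162 (tight); mulch 162/176 (slack 14); stone 296/296 (tight).
Slack constraints have shadow price 0 (complementary slackness).
Dual feasibility on the basic columns requires 3·y_crew + 4·y_stone = 43, 2·y_crew + 6·y_stone = 42.
Solving: y_crew = 9, y_stone = 4.
Shadow price of stone = 4.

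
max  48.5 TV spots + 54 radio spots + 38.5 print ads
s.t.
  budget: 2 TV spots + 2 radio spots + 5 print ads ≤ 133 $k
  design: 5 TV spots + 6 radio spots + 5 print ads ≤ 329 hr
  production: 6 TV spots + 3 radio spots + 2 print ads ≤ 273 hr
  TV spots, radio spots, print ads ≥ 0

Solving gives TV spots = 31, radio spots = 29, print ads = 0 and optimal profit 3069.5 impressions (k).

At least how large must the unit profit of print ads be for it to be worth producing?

Binding: design and production. Non-binding: budget (13 unused).
By complementary slackness, y = 0 for the non-binding constraint.
The binding rows give the dual system: 5·y_design + 6·y_production = 48.5 and 6·y_design + 3·y_production = 54.
Solving: y_design = 8.5, y_production = 1.
print ads enters the basis when its profit ≥ yᵀa₃ = 8.5·5 + 1·2 = 44.5.

44.5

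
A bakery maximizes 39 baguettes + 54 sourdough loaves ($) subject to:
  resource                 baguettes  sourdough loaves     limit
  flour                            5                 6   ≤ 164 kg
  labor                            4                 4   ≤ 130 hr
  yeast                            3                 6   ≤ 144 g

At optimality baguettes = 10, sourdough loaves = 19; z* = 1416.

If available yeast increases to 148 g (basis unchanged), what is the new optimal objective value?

1428

Check each constraint at x*: flour 164/164 (tight); labor 116/130 (slack 14); yeast 144/144 (tight).
Slack constraints have shadow price 0 (complementary slackness).
The binding rows give the dual system: 5·y_flour + 3·y_yeast = 39 and 6·y_flour + 6·y_yeast = 54.
This yields shadow prices y_flour = 6, y_yeast = 3.
Δz = y_yeast·Δb = 3 × (4) = 12, so new z* = 1416 + 12 = 1428.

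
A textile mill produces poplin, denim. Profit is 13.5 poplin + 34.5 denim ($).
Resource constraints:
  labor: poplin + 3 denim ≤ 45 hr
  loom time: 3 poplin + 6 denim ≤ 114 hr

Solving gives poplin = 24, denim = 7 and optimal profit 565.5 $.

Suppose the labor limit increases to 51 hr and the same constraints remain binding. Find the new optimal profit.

610.5

Both labor and loom time are binding at x*.
From A_Bᵀ y = c: 1·y_labor + 3·y_loom time = 13.5; 3·y_labor + 6·y_loom time = 34.5.
→ y_labor = 7.5 and y_loom time = 2.
Δz = y_labor·Δb = 7.5 × (6) = 45, so new z* = 565.5 + 45 = 610.5.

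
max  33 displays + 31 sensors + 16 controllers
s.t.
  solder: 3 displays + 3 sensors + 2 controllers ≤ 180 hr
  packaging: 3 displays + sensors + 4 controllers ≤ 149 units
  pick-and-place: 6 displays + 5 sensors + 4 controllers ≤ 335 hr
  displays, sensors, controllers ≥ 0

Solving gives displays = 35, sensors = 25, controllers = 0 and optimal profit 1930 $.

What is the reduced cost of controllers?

-6

Binding: solder and pick-and-place. Non-binding: packaging (19 unused).
By complementary slackness, y = 0 for the non-binding constraint.
The binding rows give the dual system: 3·y_solder + 6·y_pick-and-place = 33 and 3·y_solder + 5·y_pick-and-place = 31.
Solving: y_solder = 7, y_pick-and-place = 2.
Reduced cost of controllers: c₃ − yᵀa₃ = 16 − (7·2 + 2·4) = 16 − 22 = -6.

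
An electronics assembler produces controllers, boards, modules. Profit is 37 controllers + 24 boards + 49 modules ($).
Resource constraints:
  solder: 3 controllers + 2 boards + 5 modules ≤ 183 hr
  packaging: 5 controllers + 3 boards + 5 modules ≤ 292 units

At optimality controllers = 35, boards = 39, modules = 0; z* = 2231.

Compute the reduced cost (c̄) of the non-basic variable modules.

-6

Both solder and packaging are binding at x*.
The binding rows give the dual system: 3·y_solder + 5·y_packaging = 37 and 2·y_solder + 3·y_packaging = 24.
This yields shadow prices y_solder = 9, y_packaging = 2.
Reduced cost of modules: c₃ − yᵀa₃ = 49 − (9·5 + 2·5) = 49 − 55 = -6.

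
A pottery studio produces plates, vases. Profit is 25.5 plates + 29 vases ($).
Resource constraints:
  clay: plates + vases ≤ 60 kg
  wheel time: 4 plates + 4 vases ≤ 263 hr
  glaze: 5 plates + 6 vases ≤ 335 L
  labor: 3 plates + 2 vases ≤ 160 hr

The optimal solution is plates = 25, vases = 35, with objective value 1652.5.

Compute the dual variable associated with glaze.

Binding: clay and glaze. Non-binding: wheel time (23 unused), labor (15 unused).
Since wheel time, labor are not tight, their duals are 0.
The binding rows give the dual system: 1·y_clay + 5·y_glaze = 25.5 and 1·y_clay + 6·y_glaze = 29.
Solving: y_clay = 8, y_glaze = 3.5.
Shadow price of glaze = 3.5.

3.5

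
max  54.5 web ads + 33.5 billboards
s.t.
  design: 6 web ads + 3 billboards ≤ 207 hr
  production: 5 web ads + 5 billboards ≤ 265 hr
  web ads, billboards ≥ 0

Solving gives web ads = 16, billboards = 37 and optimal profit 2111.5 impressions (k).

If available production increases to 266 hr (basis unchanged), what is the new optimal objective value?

Check each constraint at x*: design 207/207 (tight); production 265/265 (tight).
From A_Bᵀ y = c: 6·y_design + 5·y_production = 54.5; 3·y_design + 5·y_production = 33.5.
→ y_design = 7 and y_production = 2.5.
Δz = y_production·Δb = 2.5 × (1) = 2.5, so new z* = 2111.5 + 2.5 = 2114.

2114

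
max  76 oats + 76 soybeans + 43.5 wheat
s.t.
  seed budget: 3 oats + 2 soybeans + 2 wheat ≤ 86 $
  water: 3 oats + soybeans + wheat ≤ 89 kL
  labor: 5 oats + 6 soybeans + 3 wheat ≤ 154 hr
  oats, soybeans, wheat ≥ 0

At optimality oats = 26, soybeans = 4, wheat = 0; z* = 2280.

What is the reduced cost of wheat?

Binding: seed budget and labor. Non-binding: water (7 unused).
Slack constraints have shadow price 0 (complementary slackness).
Dual feasibility on the basic columns requires 3·y_seed budget + 5·y_labor = 76, 2·y_seed budget + 6·y_labor = 76.
This yields shadow prices y_seed budget = 9.5, y_labor = 9.5.
Reduced cost of wheat: c₃ − yᵀa₃ = 43.5 − (9.5·2 + 9.5·3) = 43.5 − 47.5 = -4.

-4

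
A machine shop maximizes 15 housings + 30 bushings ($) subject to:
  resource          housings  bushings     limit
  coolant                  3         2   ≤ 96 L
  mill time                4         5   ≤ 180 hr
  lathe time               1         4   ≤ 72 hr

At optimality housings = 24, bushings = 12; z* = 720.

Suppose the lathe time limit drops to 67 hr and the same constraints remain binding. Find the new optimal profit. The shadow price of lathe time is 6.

690

Δb = -5, so new z* = 720 + (6)·(-5) = 720 − 30 = 690.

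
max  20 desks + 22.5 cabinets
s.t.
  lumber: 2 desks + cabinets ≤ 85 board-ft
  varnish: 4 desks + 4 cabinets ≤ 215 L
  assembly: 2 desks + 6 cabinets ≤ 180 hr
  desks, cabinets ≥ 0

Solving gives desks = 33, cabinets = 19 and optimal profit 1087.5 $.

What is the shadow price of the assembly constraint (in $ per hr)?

Check each constraint at x*: lumber 85/85 (tight); varnish 208/215 (slack 7); assembly 180/180 (tight).
By complementary slackness, y = 0 for the non-binding constraint.
The binding rows give the dual system: 2·y_lumber + 2·y_assembly = 20 and 1·y_lumber + 6·y_assembly = 22.5.
→ y_lumber = 7.5 and y_assembly = 2.5.
Shadow price of assembly = 2.5.

2.5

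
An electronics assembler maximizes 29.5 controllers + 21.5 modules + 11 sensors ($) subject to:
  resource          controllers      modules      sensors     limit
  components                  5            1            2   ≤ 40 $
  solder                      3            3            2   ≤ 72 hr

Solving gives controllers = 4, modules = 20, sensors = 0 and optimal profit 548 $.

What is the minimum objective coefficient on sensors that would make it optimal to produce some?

Check each constraint at x*: components 40/40 (tight); solder 72/72 (tight).
The binding rows give the dual system: 5·y_components + 3·y_solder = 29.5 and 1·y_components + 3·y_solder = 21.5.
This yields shadow prices y_components = 2, y_solder = 6.5.
sensors enters the basis when its profit ≥ yᵀa₃ = 2·2 + 6.5·2 = 17.

17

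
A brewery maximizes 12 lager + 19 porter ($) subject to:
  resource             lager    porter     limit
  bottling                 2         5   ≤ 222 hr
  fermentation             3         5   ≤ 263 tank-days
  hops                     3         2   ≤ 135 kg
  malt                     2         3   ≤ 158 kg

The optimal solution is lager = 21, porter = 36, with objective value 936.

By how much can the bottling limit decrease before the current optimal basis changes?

132

Binding constraints: bottling, hops. The basis is B = [[2,5],[3,2]] with det -11.
Per unit decrease in bottling, x* moves by d = (0.1818, -0.2727).
The basis stays optimal until porter reaches 0; allowable decrease = 132 hr.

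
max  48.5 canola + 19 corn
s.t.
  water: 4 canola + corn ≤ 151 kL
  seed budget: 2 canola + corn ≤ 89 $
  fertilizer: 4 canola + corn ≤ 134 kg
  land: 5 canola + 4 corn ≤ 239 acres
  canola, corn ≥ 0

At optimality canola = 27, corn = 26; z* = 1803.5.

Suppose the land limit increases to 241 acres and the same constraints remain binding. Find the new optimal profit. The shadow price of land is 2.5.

1808.5

Δb = 2, so new z* = 1803.5 + (2.5)·(2) = 1803.5 + 5 = 1808.5.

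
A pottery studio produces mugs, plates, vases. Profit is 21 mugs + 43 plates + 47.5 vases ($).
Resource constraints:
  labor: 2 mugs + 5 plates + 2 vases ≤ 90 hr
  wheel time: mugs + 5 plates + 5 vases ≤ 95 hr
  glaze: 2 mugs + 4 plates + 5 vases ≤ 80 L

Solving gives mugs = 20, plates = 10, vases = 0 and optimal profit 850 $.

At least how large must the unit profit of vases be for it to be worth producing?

49.5

At the optimum: labor uses 90 of 90 (binding); wheel time uses 70 of 95 (slack = 25); glaze uses 80 of 80 (binding).
Slack constraints have shadow price 0 (complementary slackness).
From A_Bᵀ y = c: 2·y_labor + 2·y_glaze = 21; 5·y_labor + 4·y_glaze = 43.
Solving: y_labor = 1, y_glaze = 9.5.
vases enters the basis when its profit ≥ yᵀa₃ = 1·2 + 9.5·5 = 49.5.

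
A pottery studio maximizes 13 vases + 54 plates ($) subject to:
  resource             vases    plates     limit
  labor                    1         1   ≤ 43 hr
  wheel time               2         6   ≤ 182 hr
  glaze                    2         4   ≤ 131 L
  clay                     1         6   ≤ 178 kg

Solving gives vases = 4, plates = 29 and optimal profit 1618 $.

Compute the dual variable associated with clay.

At the optimum: labor uses 33 of 43 (slack = 10); wheel time uses 182 of 182 (binding); glaze uses 124 of 131 (slack = 7); clay uses 178 of 178 (binding).
Slack constraints have shadow price 0 (complementary slackness).
From A_Bᵀ y = c: 2·y_wheel time + 1·y_clay = 13; 6·y_wheel time + 6·y_clay = 54.
Solving: y_wheel time = 4, y_clay = 5.
Shadow price of clay = 5.

5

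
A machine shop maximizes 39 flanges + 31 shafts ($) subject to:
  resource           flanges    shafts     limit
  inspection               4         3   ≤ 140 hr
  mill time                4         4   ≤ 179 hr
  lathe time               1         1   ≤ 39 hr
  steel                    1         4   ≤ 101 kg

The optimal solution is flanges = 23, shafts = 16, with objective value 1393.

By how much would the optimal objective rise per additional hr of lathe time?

7

At the optimum: inspection uses 140 of 140 (binding); mill time uses 156 of 179 (slack = 23); lathe time uses 39 of 39 (binding); steel uses 87 of 101 (slack = 14).
Since mill time, steel are not tight, their duals are 0.
The binding rows give the dual system: 4·y_inspection + 1·y_lathe time = 39 and 3·y_inspection + 1·y_lathe time = 31.
→ y_inspection = 8 and y_lathe time = 7.
Shadow price of lathe time = 7.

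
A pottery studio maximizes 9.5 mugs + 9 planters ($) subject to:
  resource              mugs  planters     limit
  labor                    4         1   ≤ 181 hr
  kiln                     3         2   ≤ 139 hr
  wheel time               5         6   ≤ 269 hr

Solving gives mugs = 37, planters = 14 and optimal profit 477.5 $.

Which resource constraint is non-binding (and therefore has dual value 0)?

labor

labor: 162/181 (slack 19)
kiln: 139/139 (binding)
wheel time: 269/269 (binding)
By complementary slackness, a constraint with positive slack has shadow price 0 → labor.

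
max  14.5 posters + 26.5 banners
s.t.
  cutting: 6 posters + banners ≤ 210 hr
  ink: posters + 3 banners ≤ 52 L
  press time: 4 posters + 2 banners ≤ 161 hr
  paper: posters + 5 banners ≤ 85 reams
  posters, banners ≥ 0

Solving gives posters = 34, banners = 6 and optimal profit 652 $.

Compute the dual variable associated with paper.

0

Check each constraint at x*: cutting 210/210 (tight); ink 52/52 (tight); press time 148/161 (slack 13); paper 64/85 (slack 21).
Since press time, paper are not tight, their duals are 0.
The binding rows give the dual system: 6·y_cutting + 1·y_ink = 14.5 and 1·y_cutting + 3·y_ink = 26.5.
→ y_cutting = 1 and y_ink = 8.5.
Shadow price of paper = 0.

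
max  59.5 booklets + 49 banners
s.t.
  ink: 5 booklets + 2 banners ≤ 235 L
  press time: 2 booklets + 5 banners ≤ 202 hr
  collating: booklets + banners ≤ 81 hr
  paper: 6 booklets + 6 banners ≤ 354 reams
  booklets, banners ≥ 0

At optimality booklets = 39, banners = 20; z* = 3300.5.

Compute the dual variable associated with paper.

Check each constraint at x*: ink 235/235 (tight); press time 178/202 (slack 24); collating 59/81 (slack 22); paper 354/354 (tight).
Since press time, collating are not tight, their duals are 0.
The binding rows give the dual system: 5·y_ink + 6·y_paper = 59.5 and 2·y_ink + 6·y_paper = 49.
→ y_ink = 3.5 and y_paper = 7.
Shadow price of paper = 7.

7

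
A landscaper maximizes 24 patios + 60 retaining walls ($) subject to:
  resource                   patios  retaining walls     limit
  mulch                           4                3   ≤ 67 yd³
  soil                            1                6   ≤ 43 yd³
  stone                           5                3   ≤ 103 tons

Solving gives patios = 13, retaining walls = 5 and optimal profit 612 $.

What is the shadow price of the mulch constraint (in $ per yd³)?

4

Binding: mulch and soil. Non-binding: stone (23 unused).
Slack constraints have shadow price 0 (complementary slackness).
From A_Bᵀ y = c: 4·y_mulch + 1·y_soil = 24; 3·y_mulch + 6·y_soil = 60.
Solving: y_mulch = 4, y_soil = 8.
Shadow price of mulch = 4.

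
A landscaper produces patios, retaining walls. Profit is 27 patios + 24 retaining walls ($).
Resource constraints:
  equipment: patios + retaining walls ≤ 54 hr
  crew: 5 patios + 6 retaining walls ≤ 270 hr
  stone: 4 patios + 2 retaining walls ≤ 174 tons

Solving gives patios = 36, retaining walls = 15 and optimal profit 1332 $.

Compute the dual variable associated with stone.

3

At the optimum: equipment uses 51 of 54 (slack = 3); crew uses 270 of 270 (binding); stone uses 174 of 174 (binding).
Slack constraints have shadow price 0 (complementary slackness).
Dual feasibility on the basic columns requires 5·y_crew + 4·y_stone = 27, 6·y_crew + 2·y_stone = 24.
This yields shadow prices y_crew = 3, y_stone = 3.
Shadow price of stone = 3.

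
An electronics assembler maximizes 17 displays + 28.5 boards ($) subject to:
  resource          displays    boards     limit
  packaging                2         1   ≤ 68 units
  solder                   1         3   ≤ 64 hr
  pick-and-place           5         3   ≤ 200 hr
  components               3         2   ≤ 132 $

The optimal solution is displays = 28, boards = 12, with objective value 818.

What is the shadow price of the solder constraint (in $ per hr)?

At the optimum: packaging uses 68 of 68 (binding); solder uses 64 of 64 (binding); pick-and-place uses 176 of 200 (slack = 24); components uses 108 of 132 (slack = 24).
Slack constraints have shadow price 0 (complementary slackness).
The binding rows give the dual system: 2·y_packaging + 1·y_solder = 17 and 1·y_packaging + 3·y_solder = 28.5.
This yields shadow prices y_packaging = 4.5, y_solder = 8.
Shadow price of solder = 8.

8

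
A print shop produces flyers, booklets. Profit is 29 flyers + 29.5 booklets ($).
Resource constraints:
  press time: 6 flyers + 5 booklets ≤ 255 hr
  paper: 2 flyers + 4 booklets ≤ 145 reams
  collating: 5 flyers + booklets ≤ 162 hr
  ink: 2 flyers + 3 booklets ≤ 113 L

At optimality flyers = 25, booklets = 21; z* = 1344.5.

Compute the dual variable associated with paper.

Check each constraint at x*: press time 255/255 (tight); paper 134/145 (slack 11); collating 146/162 (slack 16); ink 113/113 (tight).
By complementary slackness, y = 0 for the non-binding constraints.
The binding rows give the dual system: 6·y_press time + 2·y_ink = 29 and 5·y_press time + 3·y_ink = 29.5.
Solving: y_press time = 3.5, y_ink = 4.
Shadow price of paper = 0.

0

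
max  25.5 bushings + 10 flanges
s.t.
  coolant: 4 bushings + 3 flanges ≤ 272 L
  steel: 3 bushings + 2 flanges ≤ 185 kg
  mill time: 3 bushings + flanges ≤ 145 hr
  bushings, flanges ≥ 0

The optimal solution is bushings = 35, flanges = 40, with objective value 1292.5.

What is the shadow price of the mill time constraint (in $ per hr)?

Check each constraint at x*: coolant 260/272 (slack 12); steel 185/185 (tight); mill time 145/145 (tight).
Slack constraints have shadow price 0 (complementary slackness).
Dual feasibility on the basic columns requires 3·y_steel + 3·y_mill time = 25.5, 2·y_steel + 1·y_mill time = 10.
→ y_steel = 1.5 and y_mill time = 7.
Shadow price of mill time = 7.

7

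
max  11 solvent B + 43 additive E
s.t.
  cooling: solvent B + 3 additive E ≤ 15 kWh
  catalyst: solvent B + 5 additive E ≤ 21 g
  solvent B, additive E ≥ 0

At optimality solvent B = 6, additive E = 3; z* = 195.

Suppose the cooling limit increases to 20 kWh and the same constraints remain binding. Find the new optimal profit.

225

Both cooling and catalyst are binding at x*.
Dual feasibility on the basic columns requires 1·y_cooling + 1·y_catalyst = 11, 3·y_cooling + 5·y_catalyst = 43.
→ y_cooling = 6 and y_catalyst = 5.
Δz = y_cooling·Δb = 6 × (5) = 30, so new z* = 195 + 30 = 225.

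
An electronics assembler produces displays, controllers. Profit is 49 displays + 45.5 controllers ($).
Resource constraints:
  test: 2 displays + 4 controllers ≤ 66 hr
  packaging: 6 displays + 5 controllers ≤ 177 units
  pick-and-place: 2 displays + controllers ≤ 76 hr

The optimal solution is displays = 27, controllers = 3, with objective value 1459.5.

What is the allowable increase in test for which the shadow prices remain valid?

75.6

Binding constraints: test, packaging. The basis is B = [[2,4],[6,5]] with det -14.
Per unit increase in test, x* moves by d = (-0.3571, 0.4286).
The basis stays optimal until displays reaches 0; allowable increase = 75.6 hr.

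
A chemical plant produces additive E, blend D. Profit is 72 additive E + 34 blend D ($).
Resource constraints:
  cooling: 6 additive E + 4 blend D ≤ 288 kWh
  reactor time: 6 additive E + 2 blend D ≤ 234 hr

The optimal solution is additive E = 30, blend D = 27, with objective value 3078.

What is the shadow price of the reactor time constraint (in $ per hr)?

At the optimum: cooling uses 288 of 288 (binding); reactor time uses 234 of 234 (binding).
Dual feasibility on the basic columns requires 6·y_cooling + 6·y_reactor time = 72, 4·y_cooling + 2·y_reactor time = 34.
This yields shadow prices y_cooling = 5, y_reactor time = 7.
Shadow price of reactor time = 7.

7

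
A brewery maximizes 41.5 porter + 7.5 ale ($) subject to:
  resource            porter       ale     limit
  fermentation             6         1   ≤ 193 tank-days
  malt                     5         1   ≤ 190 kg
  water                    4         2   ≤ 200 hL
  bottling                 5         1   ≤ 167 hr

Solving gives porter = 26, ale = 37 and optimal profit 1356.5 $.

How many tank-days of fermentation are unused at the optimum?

0

fermentation used = 6·26 + 1·37 = 193; slack = 193 − 193 = 0.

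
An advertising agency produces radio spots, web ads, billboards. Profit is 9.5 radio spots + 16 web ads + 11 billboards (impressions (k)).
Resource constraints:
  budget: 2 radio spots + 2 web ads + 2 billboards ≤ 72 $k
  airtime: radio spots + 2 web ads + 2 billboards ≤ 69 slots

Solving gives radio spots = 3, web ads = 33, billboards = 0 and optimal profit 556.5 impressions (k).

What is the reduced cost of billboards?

-5

Check each constraint at x*: budget 72/72 (tight); airtime 69/69 (tight).
From A_Bᵀ y = c: 2·y_budget + 1·y_airtime = 9.5; 2·y_budget + 2·y_airtime = 16.
Solving: y_budget = 1.5, y_airtime = 6.5.
Reduced cost of billboards: c₃ − yᵀa₃ = 11 − (1.5·2 + 6.5·2) = 11 − 16 = -5.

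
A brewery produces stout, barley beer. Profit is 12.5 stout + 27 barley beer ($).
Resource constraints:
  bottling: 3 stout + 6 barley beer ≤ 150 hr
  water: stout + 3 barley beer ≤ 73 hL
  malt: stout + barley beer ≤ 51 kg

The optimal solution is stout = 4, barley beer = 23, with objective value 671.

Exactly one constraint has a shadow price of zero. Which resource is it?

malt

bottling: 150/150 (binding)
water: 73/73 (binding)
malt: 27/51 (slack 24)
By complementary slackness, a constraint with positive slack has shadow price 0 → malt.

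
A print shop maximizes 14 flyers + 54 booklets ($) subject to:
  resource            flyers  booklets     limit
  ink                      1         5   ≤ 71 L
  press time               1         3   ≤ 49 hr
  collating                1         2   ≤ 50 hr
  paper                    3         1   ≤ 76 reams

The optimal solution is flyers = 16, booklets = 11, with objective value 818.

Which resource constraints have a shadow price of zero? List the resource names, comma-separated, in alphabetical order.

ink: 71/71 (binding)
press time: 49/49 (binding)
collating: 38/50 (slack 12)
paper: 59/76 (slack 17)
By complementary slackness, a constraint with positive slack has shadow price 0 → collating, paper.

collating, paper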